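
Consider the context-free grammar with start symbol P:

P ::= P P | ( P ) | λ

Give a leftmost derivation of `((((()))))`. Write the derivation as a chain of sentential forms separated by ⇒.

P⇒(P)⇒((P))⇒(((P)))⇒(((PP)))⇒((((P)P)))⇒((((PP)P)))⇒((((PPP)P)))⇒(((((P)PP)P)))⇒((((()PP)P)))⇒((((()P)P)))⇒((((())P)))⇒((((()))))

P ⇒ (P)   [P ::= ( P )]
(P) ⇒ ((P))   [P ::= ( P )]
((P)) ⇒ (((P)))   [P ::= ( P )]
(((P))) ⇒ (((PP)))   [P ::= P P]
(((PP))) ⇒ ((((P)P)))   [P ::= ( P )]
((((P)P))) ⇒ ((((PP)P)))   [P ::= P P]
((((PP)P))) ⇒ ((((PPP)P)))   [P ::= P P]
((((PPP)P))) ⇒ (((((P)PP)P)))   [P ::= ( P )]
(((((P)PP)P))) ⇒ ((((()PP)P)))   [P ::= λ]
((((()PP)P))) ⇒ ((((()P)P)))   [P ::= λ]
((((()P)P))) ⇒ ((((())P)))   [P ::= λ]
((((())P))) ⇒ ((((()))))   [P ::= λ]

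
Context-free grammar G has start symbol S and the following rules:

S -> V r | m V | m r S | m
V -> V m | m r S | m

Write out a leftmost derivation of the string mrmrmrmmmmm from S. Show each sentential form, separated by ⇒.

S ⇒ mrS   [S -> m r S]
mrS ⇒ mrmrS   [S -> m r S]
mrmrS ⇒ mrmrmrS   [S -> m r S]
mrmrmrS ⇒ mrmrmrmV   [S -> m V]
mrmrmrmV ⇒ mrmrmrmVm   [V -> V m]
mrmrmrmVm ⇒ mrmrmrmVmm   [V -> V m]
mrmrmrmVmm ⇒ mrmrmrmVmmm   [V -> V m]
mrmrmrmVmmm ⇒ mrmrmrmmmmm   [V -> m]

S ⇒ mrS ⇒ mrmrS ⇒ mrmrmrS ⇒ mrmrmrmV ⇒ mrmrmrmVm ⇒ mrmrmrmVmm ⇒ mrmrmrmVmmm ⇒ mrmrmrmmmmm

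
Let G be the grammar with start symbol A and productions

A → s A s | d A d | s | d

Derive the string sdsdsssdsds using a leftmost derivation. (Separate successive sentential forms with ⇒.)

A ⇒ sAs ⇒ sdAds ⇒ sdsAsds ⇒ sdsdAdsds ⇒ sdsdsAsdsds ⇒ sdsdsssdsds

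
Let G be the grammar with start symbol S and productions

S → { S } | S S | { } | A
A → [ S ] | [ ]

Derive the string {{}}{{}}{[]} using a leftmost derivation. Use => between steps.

S => SS => SSS => {S}SS => {{}}SS => {{}}{S}S => {{}}{{}}S => {{}}{{}}{S} => {{}}{{}}{A} => {{}}{{}}{[]}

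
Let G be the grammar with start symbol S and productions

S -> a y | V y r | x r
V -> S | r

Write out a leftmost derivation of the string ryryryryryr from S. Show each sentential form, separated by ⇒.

S⇒Vyr⇒Syr⇒Vyryr⇒Syryr⇒Vyryryr⇒Syryryr⇒Vyryryryr⇒Syryryryr⇒Vyryryryryr⇒ryryryryryr

S ⇒ Vyr   [S -> V y r]
Vyr ⇒ Syr   [V -> S]
Syr ⇒ Vyryr   [S -> V y r]
Vyryr ⇒ Syryr   [V -> S]
Syryr ⇒ Vyryryr   [S -> V y r]
Vyryryr ⇒ Syryryr   [V -> S]
Syryryr ⇒ Vyryryryr   [S -> V y r]
Vyryryryr ⇒ Syryryryr   [V -> S]
Syryryryr ⇒ Vyryryryryr   [S -> V y r]
Vyryryryryr ⇒ ryryryryryr   [V -> r]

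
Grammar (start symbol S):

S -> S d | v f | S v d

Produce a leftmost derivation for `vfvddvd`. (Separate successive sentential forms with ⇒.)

S⇒Svd⇒Sdvd⇒Svddvd⇒vfvddvd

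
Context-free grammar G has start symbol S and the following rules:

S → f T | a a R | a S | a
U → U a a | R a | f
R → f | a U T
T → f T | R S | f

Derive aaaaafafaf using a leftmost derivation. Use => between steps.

S=>aS=>aaaR=>aaaaUT=>aaaaRaT=>aaaaaUTaT=>aaaaaRaTaT=>aaaaafaTaT=>aaaaafafaT=>aaaaafafaf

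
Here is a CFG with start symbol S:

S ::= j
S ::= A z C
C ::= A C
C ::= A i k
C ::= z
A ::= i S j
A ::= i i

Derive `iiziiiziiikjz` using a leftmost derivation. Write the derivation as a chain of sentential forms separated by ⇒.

S⇒AzC⇒iizC⇒iizAC⇒iiziSjC⇒iiziAzCjC⇒iiziiizCjC⇒iiziiizAikjC⇒iiziiiziiikjC⇒iiziiiziiikjz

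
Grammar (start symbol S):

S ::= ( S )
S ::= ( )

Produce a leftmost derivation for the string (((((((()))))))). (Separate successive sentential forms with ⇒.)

S ⇒ (S) ⇒ ((S)) ⇒ (((S))) ⇒ ((((S)))) ⇒ (((((S))))) ⇒ ((((((S)))))) ⇒ (((((((S))))))) ⇒ (((((((())))))))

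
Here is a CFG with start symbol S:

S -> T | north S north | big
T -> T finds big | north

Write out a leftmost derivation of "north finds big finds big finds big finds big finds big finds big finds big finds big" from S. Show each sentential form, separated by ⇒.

S ⇒ T ⇒ T finds big ⇒ T finds big finds big ⇒ T finds big finds big finds big ⇒ T finds big finds big finds big finds big ⇒ T finds big finds big finds big finds big finds big ⇒ T finds big finds big finds big finds big finds big finds big ⇒ T finds big finds big finds big finds big finds big finds big finds big ⇒ T finds big finds big finds big finds big finds big finds big finds big finds big ⇒ north finds big finds big finds big finds big finds big finds big finds big finds big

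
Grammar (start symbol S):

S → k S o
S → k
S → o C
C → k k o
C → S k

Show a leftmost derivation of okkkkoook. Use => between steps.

S => oC => oSk => okSok => okkSook => okkkSoook => okkkkoook

S => oC   [S → o C]
oC => oSk   [C → S k]
oSk => okSok   [S → k S o]
okSok => okkSook   [S → k S o]
okkSook => okkkSoook   [S → k S o]
okkkSoook => okkkkoook   [S → k]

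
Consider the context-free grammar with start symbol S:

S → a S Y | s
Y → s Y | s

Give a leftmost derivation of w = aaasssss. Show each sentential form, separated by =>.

S => aSY   [S → a S Y]
aSY => aaSYY   [S → a S Y]
aaSYY => aaaSYYY   [S → a S Y]
aaaSYYY => aaasYYY   [S → s]
aaasYYY => aaassYY   [Y → s]
aaassYY => aaasssYY   [Y → s Y]
aaasssYY => aaassssY   [Y → s]
aaassssY => aaasssss   [Y → s]

S => aSY => aaSYY => aaaSYYY => aaasYYY => aaassYY => aaasssYY => aaassssY => aaasssss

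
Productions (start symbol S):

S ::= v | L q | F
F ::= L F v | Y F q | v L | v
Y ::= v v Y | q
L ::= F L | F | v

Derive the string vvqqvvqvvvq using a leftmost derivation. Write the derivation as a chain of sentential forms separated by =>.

S => F => YFq => vvYFq => vvqFq => vvqLFvq => vvqFLFvq => vvqYFqLFvq => vvqqFqLFvq => vvqqvLqLFvq => vvqqvvqLFvq => vvqqvvqvFvq => vvqqvvqvvvq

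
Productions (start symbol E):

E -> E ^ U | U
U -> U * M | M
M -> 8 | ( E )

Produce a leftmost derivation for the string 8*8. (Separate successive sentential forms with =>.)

E=>U=>U*M=>M*M=>8*M=>8*8

E => U   [E -> U]
U => U*M   [U -> U * M]
U*M => M*M   [U -> M]
M*M => 8*M   [M -> 8]
8*M => 8*8   [M -> 8]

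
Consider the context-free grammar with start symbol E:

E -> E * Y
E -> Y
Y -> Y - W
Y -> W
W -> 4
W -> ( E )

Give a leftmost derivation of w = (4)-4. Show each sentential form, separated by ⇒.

E⇒Y⇒Y-W⇒W-W⇒(E)-W⇒(Y)-W⇒(W)-W⇒(4)-W⇒(4)-4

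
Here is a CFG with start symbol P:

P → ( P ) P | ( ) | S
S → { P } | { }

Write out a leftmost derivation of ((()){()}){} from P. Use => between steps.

P => (P)P   [P → ( P ) P]
(P)P => ((P)P)P   [P → ( P ) P]
((P)P)P => ((())P)P   [P → ( )]
((())P)P => ((())S)P   [P → S]
((())S)P => ((()){P})P   [S → { P }]
((()){P})P => ((()){()})P   [P → ( )]
((()){()})P => ((()){()})S   [P → S]
((()){()})S => ((()){()}){}   [S → { }]

P=>(P)P=>((P)P)P=>((())P)P=>((())S)P=>((()){P})P=>((()){()})P=>((()){()})S=>((()){()}){}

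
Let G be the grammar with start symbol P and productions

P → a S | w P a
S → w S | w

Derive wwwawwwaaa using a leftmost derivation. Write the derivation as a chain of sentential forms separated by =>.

P=>wPa=>wwPaa=>wwwPaaa=>wwwaSaaa=>wwwawSaaa=>wwwawwSaaa=>wwwawwwaaa

P => wPa   [P → w P a]
wPa => wwPaa   [P → w P a]
wwPaa => wwwPaaa   [P → w P a]
wwwPaaa => wwwaSaaa   [P → a S]
wwwaSaaa => wwwawSaaa   [S → w S]
wwwawSaaa => wwwawwSaaa   [S → w S]
wwwawwSaaa => wwwawwwaaa   [S → w]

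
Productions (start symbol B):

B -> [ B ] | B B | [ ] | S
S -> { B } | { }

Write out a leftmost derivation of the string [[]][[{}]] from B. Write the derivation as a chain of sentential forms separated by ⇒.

B⇒BB⇒[B]B⇒[[]]B⇒[[]][B]⇒[[]][[B]]⇒[[]][[S]]⇒[[]][[{}]]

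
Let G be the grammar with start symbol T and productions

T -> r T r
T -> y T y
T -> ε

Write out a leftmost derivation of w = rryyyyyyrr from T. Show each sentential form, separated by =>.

T => rTr => rrTrr => rryTyrr => rryyTyyrr => rryyyTyyyrr => rryyyyyyrr

T => rTr   [T -> r T r]
rTr => rrTrr   [T -> r T r]
rrTrr => rryTyrr   [T -> y T y]
rryTyrr => rryyTyyrr   [T -> y T y]
rryyTyyrr => rryyyTyyyrr   [T -> y T y]
rryyyTyyyrr => rryyyyyyrr   [T -> ε]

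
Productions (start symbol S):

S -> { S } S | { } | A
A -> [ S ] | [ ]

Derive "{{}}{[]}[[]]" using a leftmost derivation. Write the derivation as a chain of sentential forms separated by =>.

S => {S}S   [S -> { S } S]
{S}S => {{}}S   [S -> { }]
{{}}S => {{}}{S}S   [S -> { S } S]
{{}}{S}S => {{}}{A}S   [S -> A]
{{}}{A}S => {{}}{[]}S   [A -> [ ]]
{{}}{[]}S => {{}}{[]}A   [S -> A]
{{}}{[]}A => {{}}{[]}[S]   [A -> [ S ]]
{{}}{[]}[S] => {{}}{[]}[A]   [S -> A]
{{}}{[]}[A] => {{}}{[]}[[]]   [A -> [ ]]

S => {S}S => {{}}S => {{}}{S}S => {{}}{A}S => {{}}{[]}S => {{}}{[]}A => {{}}{[]}[S] => {{}}{[]}[A] => {{}}{[]}[[]]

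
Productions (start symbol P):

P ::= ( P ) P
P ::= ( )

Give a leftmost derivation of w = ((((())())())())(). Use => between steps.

P => (P)P => ((P)P)P => (((P)P)P)P => ((((P)P)P)P)P => ((((())P)P)P)P => ((((())())P)P)P => ((((())())())P)P => ((((())())())())P => ((((())())())())()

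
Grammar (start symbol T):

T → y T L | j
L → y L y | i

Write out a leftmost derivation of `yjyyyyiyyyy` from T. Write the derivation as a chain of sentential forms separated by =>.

T=>yTL=>yjL=>yjyLy=>yjyyLyy=>yjyyyLyyy=>yjyyyyLyyyy=>yjyyyyiyyyy

T => yTL   [T → y T L]
yTL => yjL   [T → j]
yjL => yjyLy   [L → y L y]
yjyLy => yjyyLyy   [L → y L y]
yjyyLyy => yjyyyLyyy   [L → y L y]
yjyyyLyyy => yjyyyyLyyyy   [L → y L y]
yjyyyyLyyyy => yjyyyyiyyyy   [L → i]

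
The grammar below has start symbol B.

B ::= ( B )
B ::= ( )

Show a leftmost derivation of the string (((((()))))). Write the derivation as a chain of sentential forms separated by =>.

B => (B) => ((B)) => (((B))) => ((((B)))) => (((((B))))) => (((((())))))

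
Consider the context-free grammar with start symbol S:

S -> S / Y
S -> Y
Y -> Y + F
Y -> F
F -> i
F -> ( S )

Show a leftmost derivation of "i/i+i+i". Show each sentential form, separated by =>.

S => S/Y => Y/Y => F/Y => i/Y => i/Y+F => i/Y+F+F => i/F+F+F => i/i+F+F => i/i+i+F => i/i+i+i

S => S/Y   [S -> S / Y]
S/Y => Y/Y   [S -> Y]
Y/Y => F/Y   [Y -> F]
F/Y => i/Y   [F -> i]
i/Y => i/Y+F   [Y -> Y + F]
i/Y+F => i/Y+F+F   [Y -> Y + F]
i/Y+F+F => i/F+F+F   [Y -> F]
i/F+F+F => i/i+F+F   [F -> i]
i/i+F+F => i/i+i+F   [F -> i]
i/i+i+F => i/i+i+i   [F -> i]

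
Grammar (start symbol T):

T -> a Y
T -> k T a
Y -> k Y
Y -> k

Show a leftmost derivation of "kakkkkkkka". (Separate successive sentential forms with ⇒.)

T ⇒ kTa ⇒ kaYa ⇒ kakYa ⇒ kakkYa ⇒ kakkkYa ⇒ kakkkkYa ⇒ kakkkkkYa ⇒ kakkkkkkYa ⇒ kakkkkkkka

T ⇒ kTa   [T -> k T a]
kTa ⇒ kaYa   [T -> a Y]
kaYa ⇒ kakYa   [Y -> k Y]
kakYa ⇒ kakkYa   [Y -> k Y]
kakkYa ⇒ kakkkYa   [Y -> k Y]
kakkkYa ⇒ kakkkkYa   [Y -> k Y]
kakkkkYa ⇒ kakkkkkYa   [Y -> k Y]
kakkkkkYa ⇒ kakkkkkkYa   [Y -> k Y]
kakkkkkkYa ⇒ kakkkkkkka   [Y -> k]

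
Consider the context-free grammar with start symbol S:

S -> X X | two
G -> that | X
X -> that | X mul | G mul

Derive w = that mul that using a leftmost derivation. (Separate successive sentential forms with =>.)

S => X X => G mul X => X mul X => that mul X => that mul that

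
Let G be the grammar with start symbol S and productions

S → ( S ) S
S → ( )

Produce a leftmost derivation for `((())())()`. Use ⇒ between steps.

S ⇒ (S)S ⇒ ((S)S)S ⇒ ((())S)S ⇒ ((())())S ⇒ ((())())()

S ⇒ (S)S   [S → ( S ) S]
(S)S ⇒ ((S)S)S   [S → ( S ) S]
((S)S)S ⇒ ((())S)S   [S → ( )]
((())S)S ⇒ ((())())S   [S → ( )]
((())())S ⇒ ((())())()   [S → ( )]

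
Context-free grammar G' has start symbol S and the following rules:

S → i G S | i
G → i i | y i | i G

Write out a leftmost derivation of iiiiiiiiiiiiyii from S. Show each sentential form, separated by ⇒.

S⇒iGS⇒iiGS⇒iiiGS⇒iiiiGS⇒iiiiiGS⇒iiiiiiiS⇒iiiiiiiiGS⇒iiiiiiiiiiS⇒iiiiiiiiiiiGS⇒iiiiiiiiiiiiGS⇒iiiiiiiiiiiiyiS⇒iiiiiiiiiiiiyii

S ⇒ iGS   [S → i G S]
iGS ⇒ iiGS   [G → i G]
iiGS ⇒ iiiGS   [G → i G]
iiiGS ⇒ iiiiGS   [G → i G]
iiiiGS ⇒ iiiiiGS   [G → i G]
iiiiiGS ⇒ iiiiiiiS   [G → i i]
iiiiiiiS ⇒ iiiiiiiiGS   [S → i G S]
iiiiiiiiGS ⇒ iiiiiiiiiiS   [G → i i]
iiiiiiiiiiS ⇒ iiiiiiiiiiiGS   [S → i G S]
iiiiiiiiiiiGS ⇒ iiiiiiiiiiiiGS   [G → i G]
iiiiiiiiiiiiGS ⇒ iiiiiiiiiiiiyiS   [G → y i]
iiiiiiiiiiiiyiS ⇒ iiiiiiiiiiiiyii   [S → i]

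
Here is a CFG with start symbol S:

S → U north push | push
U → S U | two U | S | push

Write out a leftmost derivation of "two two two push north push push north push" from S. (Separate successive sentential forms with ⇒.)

S ⇒ U north push   [S → U north push]
U north push ⇒ two U north push   [U → two U]
two U north push ⇒ two two U north push   [U → two U]
two two U north push ⇒ two two S U north push   [U → S U]
two two S U north push ⇒ two two U north push U north push   [S → U north push]
two two U north push U north push ⇒ two two two U north push U north push   [U → two U]
two two two U north push U north push ⇒ two two two S north push U north push   [U → S]
two two two S north push U north push ⇒ two two two push north push U north push   [S → push]
two two two push north push U north push ⇒ two two two push north push push north push   [U → push]

S ⇒ U north push ⇒ two U north push ⇒ two two U north push ⇒ two two S U north push ⇒ two two U north push U north push ⇒ two two two U north push U north push ⇒ two two two S north push U north push ⇒ two two two push north push U north push ⇒ two two two push north push push north push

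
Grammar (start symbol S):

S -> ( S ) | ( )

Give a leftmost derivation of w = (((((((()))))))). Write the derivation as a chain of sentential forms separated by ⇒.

S ⇒ (S)   [S -> ( S )]
(S) ⇒ ((S))   [S -> ( S )]
((S)) ⇒ (((S)))   [S -> ( S )]
(((S))) ⇒ ((((S))))   [S -> ( S )]
((((S)))) ⇒ (((((S)))))   [S -> ( S )]
(((((S))))) ⇒ ((((((S))))))   [S -> ( S )]
((((((S)))))) ⇒ (((((((S)))))))   [S -> ( S )]
(((((((S))))))) ⇒ (((((((())))))))   [S -> ( )]

S ⇒ (S) ⇒ ((S)) ⇒ (((S))) ⇒ ((((S)))) ⇒ (((((S))))) ⇒ ((((((S)))))) ⇒ (((((((S))))))) ⇒ (((((((())))))))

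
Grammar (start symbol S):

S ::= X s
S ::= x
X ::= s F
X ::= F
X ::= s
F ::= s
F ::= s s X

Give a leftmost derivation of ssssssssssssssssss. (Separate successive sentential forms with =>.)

S => Xs => sFs => sssXs => ssssFs => ssssssXs => sssssssFs => sssssssssXs => sssssssssFs => sssssssssssXs => ssssssssssssFs => ssssssssssssssXs => ssssssssssssssFs => ssssssssssssssssXs => ssssssssssssssssss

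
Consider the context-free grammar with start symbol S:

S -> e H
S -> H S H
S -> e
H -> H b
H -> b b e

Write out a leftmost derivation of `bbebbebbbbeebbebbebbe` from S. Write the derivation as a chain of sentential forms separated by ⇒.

S⇒HSH⇒bbeSH⇒bbeHSHH⇒bbeHbSHH⇒bbeHbbSHH⇒bbebbebbSHH⇒bbebbebbHSHHH⇒bbebbebbbbeSHHH⇒bbebbebbbbeeHHH⇒bbebbebbbbeebbeHH⇒bbebbebbbbeebbebbeH⇒bbebbebbbbeebbebbebbe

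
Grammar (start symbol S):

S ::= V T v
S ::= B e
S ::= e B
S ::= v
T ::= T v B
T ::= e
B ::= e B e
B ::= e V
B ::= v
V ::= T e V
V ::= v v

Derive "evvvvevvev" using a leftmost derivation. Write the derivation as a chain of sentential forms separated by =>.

S => VTv => TeVTv => TvBeVTv => TvBvBeVTv => evBvBeVTv => evvvBeVTv => evvvveVTv => evvvvevvTv => evvvvevvev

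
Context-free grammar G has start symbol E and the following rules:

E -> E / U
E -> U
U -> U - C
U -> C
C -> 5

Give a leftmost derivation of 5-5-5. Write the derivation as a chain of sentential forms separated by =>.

E => U => U-C => U-C-C => C-C-C => 5-C-C => 5-5-C => 5-5-5

E => U   [E -> U]
U => U-C   [U -> U - C]
U-C => U-C-C   [U -> U - C]
U-C-C => C-C-C   [U -> C]
C-C-C => 5-C-C   [C -> 5]
5-C-C => 5-5-C   [C -> 5]
5-5-C => 5-5-5   [C -> 5]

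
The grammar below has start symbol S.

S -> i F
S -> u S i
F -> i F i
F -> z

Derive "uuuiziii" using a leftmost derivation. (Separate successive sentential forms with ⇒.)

S ⇒ uSi   [S -> u S i]
uSi ⇒ uuSii   [S -> u S i]
uuSii ⇒ uuuSiii   [S -> u S i]
uuuSiii ⇒ uuuiFiii   [S -> i F]
uuuiFiii ⇒ uuuiziii   [F -> z]

S ⇒ uSi ⇒ uuSii ⇒ uuuSiii ⇒ uuuiFiii ⇒ uuuiziii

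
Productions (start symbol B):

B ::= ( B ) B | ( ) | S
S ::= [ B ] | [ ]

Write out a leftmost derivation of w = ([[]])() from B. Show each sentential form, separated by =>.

B => (B)B   [B ::= ( B ) B]
(B)B => (S)B   [B ::= S]
(S)B => ([B])B   [S ::= [ B ]]
([B])B => ([S])B   [B ::= S]
([S])B => ([[]])B   [S ::= [ ]]
([[]])B => ([[]])()   [B ::= ( )]

B=>(B)B=>(S)B=>([B])B=>([S])B=>([[]])B=>([[]])()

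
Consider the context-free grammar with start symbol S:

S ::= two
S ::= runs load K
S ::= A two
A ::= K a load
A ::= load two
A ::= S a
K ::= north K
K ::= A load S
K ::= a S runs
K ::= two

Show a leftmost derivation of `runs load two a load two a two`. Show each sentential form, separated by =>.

S => A two => S a two => runs load K a two => runs load A load S a two => runs load S a load S a two => runs load two a load S a two => runs load two a load two a two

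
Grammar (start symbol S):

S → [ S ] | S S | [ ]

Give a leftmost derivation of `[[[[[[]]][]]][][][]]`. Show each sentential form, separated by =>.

S => [S] => [SS] => [SSS] => [[S]SS] => [[[S]]SS] => [[[SS]]SS] => [[[[S]S]]SS] => [[[[[S]]S]]SS] => [[[[[[]]]S]]SS] => [[[[[[]]][]]]SS] => [[[[[[]]][]]]SSS] => [[[[[[]]][]]][]SS] => [[[[[[]]][]]][][]S] => [[[[[[]]][]]][][][]]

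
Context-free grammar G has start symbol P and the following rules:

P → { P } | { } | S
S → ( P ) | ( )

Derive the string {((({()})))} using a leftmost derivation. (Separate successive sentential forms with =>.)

P=>{P}=>{S}=>{(P)}=>{(S)}=>{((P))}=>{((S))}=>{(((P)))}=>{((({P})))}=>{((({S})))}=>{((({()})))}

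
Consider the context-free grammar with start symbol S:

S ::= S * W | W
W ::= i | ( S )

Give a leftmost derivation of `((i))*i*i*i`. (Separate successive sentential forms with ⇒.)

S ⇒ S*W ⇒ S*W*W ⇒ S*W*W*W ⇒ W*W*W*W ⇒ (S)*W*W*W ⇒ (W)*W*W*W ⇒ ((S))*W*W*W ⇒ ((W))*W*W*W ⇒ ((i))*W*W*W ⇒ ((i))*i*W*W ⇒ ((i))*i*i*W ⇒ ((i))*i*i*i

S ⇒ S*W   [S ::= S * W]
S*W ⇒ S*W*W   [S ::= S * W]
S*W*W ⇒ S*W*W*W   [S ::= S * W]
S*W*W*W ⇒ W*W*W*W   [S ::= W]
W*W*W*W ⇒ (S)*W*W*W   [W ::= ( S )]
(S)*W*W*W ⇒ (W)*W*W*W   [S ::= W]
(W)*W*W*W ⇒ ((S))*W*W*W   [W ::= ( S )]
((S))*W*W*W ⇒ ((W))*W*W*W   [S ::= W]
((W))*W*W*W ⇒ ((i))*W*W*W   [W ::= i]
((i))*W*W*W ⇒ ((i))*i*W*W   [W ::= i]
((i))*i*W*W ⇒ ((i))*i*i*W   [W ::= i]
((i))*i*i*W ⇒ ((i))*i*i*i   [W ::= i]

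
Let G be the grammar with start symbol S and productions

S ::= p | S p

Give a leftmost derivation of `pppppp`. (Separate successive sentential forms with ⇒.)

S ⇒ Sp ⇒ Spp ⇒ Sppp ⇒ Spppp ⇒ Sppppp ⇒ pppppp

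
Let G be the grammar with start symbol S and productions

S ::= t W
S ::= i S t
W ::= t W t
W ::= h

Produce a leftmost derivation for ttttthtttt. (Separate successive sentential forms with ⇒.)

S ⇒ tW   [S ::= t W]
tW ⇒ ttWt   [W ::= t W t]
ttWt ⇒ tttWtt   [W ::= t W t]
tttWtt ⇒ ttttWttt   [W ::= t W t]
ttttWttt ⇒ tttttWtttt   [W ::= t W t]
tttttWtttt ⇒ ttttthtttt   [W ::= h]

S ⇒ tW ⇒ ttWt ⇒ tttWtt ⇒ ttttWttt ⇒ tttttWtttt ⇒ ttttthtttt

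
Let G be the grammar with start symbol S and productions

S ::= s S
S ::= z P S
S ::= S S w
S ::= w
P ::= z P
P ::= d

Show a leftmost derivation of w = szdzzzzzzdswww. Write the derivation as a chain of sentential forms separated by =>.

S => sS => sSSw => szPSSw => szdSSw => szdzPSSw => szdzzPSSw => szdzzzPSSw => szdzzzzPSSw => szdzzzzzPSSw => szdzzzzzzPSSw => szdzzzzzzdSSw => szdzzzzzzdsSSw => szdzzzzzzdswSw => szdzzzzzzdswww

S => sS   [S ::= s S]
sS => sSSw   [S ::= S S w]
sSSw => szPSSw   [S ::= z P S]
szPSSw => szdSSw   [P ::= d]
szdSSw => szdzPSSw   [S ::= z P S]
szdzPSSw => szdzzPSSw   [P ::= z P]
szdzzPSSw => szdzzzPSSw   [P ::= z P]
szdzzzPSSw => szdzzzzPSSw   [P ::= z P]
szdzzzzPSSw => szdzzzzzPSSw   [P ::= z P]
szdzzzzzPSSw => szdzzzzzzPSSw   [P ::= z P]
szdzzzzzzPSSw => szdzzzzzzdSSw   [P ::= d]
szdzzzzzzdSSw => szdzzzzzzdsSSw   [S ::= s S]
szdzzzzzzdsSSw => szdzzzzzzdswSw   [S ::= w]
szdzzzzzzdswSw => szdzzzzzzdswww   [S ::= w]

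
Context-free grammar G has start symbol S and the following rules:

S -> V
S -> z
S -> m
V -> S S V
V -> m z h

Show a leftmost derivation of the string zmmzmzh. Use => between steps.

S => V   [S -> V]
V => SSV   [V -> S S V]
SSV => zSV   [S -> z]
zSV => zmV   [S -> m]
zmV => zmSSV   [V -> S S V]
zmSSV => zmmSV   [S -> m]
zmmSV => zmmzV   [S -> z]
zmmzV => zmmzmzh   [V -> m z h]

S=>V=>SSV=>zSV=>zmV=>zmSSV=>zmmSV=>zmmzV=>zmmzmzh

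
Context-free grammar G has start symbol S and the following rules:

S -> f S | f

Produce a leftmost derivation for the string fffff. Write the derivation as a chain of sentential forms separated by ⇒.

S ⇒ fS ⇒ ffS ⇒ fffS ⇒ ffffS ⇒ fffff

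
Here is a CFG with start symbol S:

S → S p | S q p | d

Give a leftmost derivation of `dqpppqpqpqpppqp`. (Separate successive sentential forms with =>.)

S => Sqp => Spqp => Sppqp => Sqpppqp => Sqpqpppqp => Sqpqpqpppqp => Spqpqpqpppqp => Sppqpqpqpppqp => Sqpppqpqpqpppqp => dqpppqpqpqpppqp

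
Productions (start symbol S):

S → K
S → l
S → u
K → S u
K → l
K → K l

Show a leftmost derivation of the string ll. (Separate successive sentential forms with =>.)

S=>K=>Kl=>ll

S => K   [S → K]
K => Kl   [K → K l]
Kl => ll   [K → l]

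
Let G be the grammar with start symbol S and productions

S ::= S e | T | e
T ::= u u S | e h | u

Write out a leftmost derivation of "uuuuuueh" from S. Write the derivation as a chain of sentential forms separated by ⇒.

S ⇒ T ⇒ uuS ⇒ uuT ⇒ uuuuS ⇒ uuuuT ⇒ uuuuuuS ⇒ uuuuuuT ⇒ uuuuuueh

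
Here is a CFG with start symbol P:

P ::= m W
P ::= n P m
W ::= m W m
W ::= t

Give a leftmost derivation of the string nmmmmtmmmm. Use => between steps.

P => nPm   [P ::= n P m]
nPm => nmWm   [P ::= m W]
nmWm => nmmWmm   [W ::= m W m]
nmmWmm => nmmmWmmm   [W ::= m W m]
nmmmWmmm => nmmmmWmmmm   [W ::= m W m]
nmmmmWmmmm => nmmmmtmmmm   [W ::= t]

P => nPm => nmWm => nmmWmm => nmmmWmmm => nmmmmWmmmm => nmmmmtmmmm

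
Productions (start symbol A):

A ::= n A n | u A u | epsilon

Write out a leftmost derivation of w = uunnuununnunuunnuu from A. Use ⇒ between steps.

A ⇒ uAu   [A ::= u A u]
uAu ⇒ uuAuu   [A ::= u A u]
uuAuu ⇒ uunAnuu   [A ::= n A n]
uunAnuu ⇒ uunnAnnuu   [A ::= n A n]
uunnAnnuu ⇒ uunnuAunnuu   [A ::= u A u]
uunnuAunnuu ⇒ uunnuuAuunnuu   [A ::= u A u]
uunnuuAuunnuu ⇒ uunnuunAnuunnuu   [A ::= n A n]
uunnuunAnuunnuu ⇒ uunnuunuAunuunnuu   [A ::= u A u]
uunnuunuAunuunnuu ⇒ uunnuununAnunuunnuu   [A ::= n A n]
uunnuununAnunuunnuu ⇒ uunnuununnunuunnuu   [A ::= epsilon]

A⇒uAu⇒uuAuu⇒uunAnuu⇒uunnAnnuu⇒uunnuAunnuu⇒uunnuuAuunnuu⇒uunnuunAnuunnuu⇒uunnuunuAunuunnuu⇒uunnuununAnunuunnuu⇒uunnuununnunuunnuu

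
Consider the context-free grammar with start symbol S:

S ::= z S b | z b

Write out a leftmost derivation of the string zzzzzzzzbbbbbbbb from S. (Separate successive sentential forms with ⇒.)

S ⇒ zSb ⇒ zzSbb ⇒ zzzSbbb ⇒ zzzzSbbbb ⇒ zzzzzSbbbbb ⇒ zzzzzzSbbbbbb ⇒ zzzzzzzSbbbbbbb ⇒ zzzzzzzzbbbbbbbb

S ⇒ zSb   [S ::= z S b]
zSb ⇒ zzSbb   [S ::= z S b]
zzSbb ⇒ zzzSbbb   [S ::= z S b]
zzzSbbb ⇒ zzzzSbbbb   [S ::= z S b]
zzzzSbbbb ⇒ zzzzzSbbbbb   [S ::= z S b]
zzzzzSbbbbb ⇒ zzzzzzSbbbbbb   [S ::= z S b]
zzzzzzSbbbbbb ⇒ zzzzzzzSbbbbbbb   [S ::= z S b]
zzzzzzzSbbbbbbb ⇒ zzzzzzzzbbbbbbbb   [S ::= z b]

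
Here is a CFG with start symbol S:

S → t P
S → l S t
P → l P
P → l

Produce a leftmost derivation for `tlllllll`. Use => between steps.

S => tP   [S → t P]
tP => tlP   [P → l P]
tlP => tllP   [P → l P]
tllP => tlllP   [P → l P]
tlllP => tllllP   [P → l P]
tllllP => tlllllP   [P → l P]
tlllllP => tllllllP   [P → l P]
tllllllP => tlllllll   [P → l]

S=>tP=>tlP=>tllP=>tlllP=>tllllP=>tlllllP=>tllllllP=>tlllllll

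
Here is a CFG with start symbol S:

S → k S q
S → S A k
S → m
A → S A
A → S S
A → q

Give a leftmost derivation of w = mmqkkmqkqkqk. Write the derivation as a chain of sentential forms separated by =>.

S => SAk => SAkAk => SAkAkAk => mAkAkAk => mSSkAkAk => mSAkSkAkAk => mmAkSkAkAk => mmqkSkAkAk => mmqkkSqkAkAk => mmqkkmqkAkAk => mmqkkmqkqkAk => mmqkkmqkqkqk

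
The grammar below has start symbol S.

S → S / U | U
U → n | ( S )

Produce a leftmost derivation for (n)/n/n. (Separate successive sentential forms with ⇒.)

S ⇒ S/U   [S → S / U]
S/U ⇒ S/U/U   [S → S / U]
S/U/U ⇒ U/U/U   [S → U]
U/U/U ⇒ (S)/U/U   [U → ( S )]
(S)/U/U ⇒ (U)/U/U   [S → U]
(U)/U/U ⇒ (n)/U/U   [U → n]
(n)/U/U ⇒ (n)/n/U   [U → n]
(n)/n/U ⇒ (n)/n/n   [U → n]

S⇒S/U⇒S/U/U⇒U/U/U⇒(S)/U/U⇒(U)/U/U⇒(n)/U/U⇒(n)/n/U⇒(n)/n/n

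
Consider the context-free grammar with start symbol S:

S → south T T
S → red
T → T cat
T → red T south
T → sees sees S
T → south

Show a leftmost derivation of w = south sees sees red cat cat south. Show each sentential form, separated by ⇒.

S ⇒ south T T ⇒ south T cat T ⇒ south T cat cat T ⇒ south sees sees S cat cat T ⇒ south sees sees red cat cat T ⇒ south sees sees red cat cat south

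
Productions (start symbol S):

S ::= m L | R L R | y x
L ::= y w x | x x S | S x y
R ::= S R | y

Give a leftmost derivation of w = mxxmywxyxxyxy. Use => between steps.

S => RLR   [S ::= R L R]
RLR => SRLR   [R ::= S R]
SRLR => mLRLR   [S ::= m L]
mLRLR => mxxSRLR   [L ::= x x S]
mxxSRLR => mxxmLRLR   [S ::= m L]
mxxmLRLR => mxxmywxRLR   [L ::= y w x]
mxxmywxRLR => mxxmywxyLR   [R ::= y]
mxxmywxyLR => mxxmywxyxxSR   [L ::= x x S]
mxxmywxyxxSR => mxxmywxyxxyxR   [S ::= y x]
mxxmywxyxxyxR => mxxmywxyxxyxy   [R ::= y]

S=>RLR=>SRLR=>mLRLR=>mxxSRLR=>mxxmLRLR=>mxxmywxRLR=>mxxmywxyLR=>mxxmywxyxxSR=>mxxmywxyxxyxR=>mxxmywxyxxyxy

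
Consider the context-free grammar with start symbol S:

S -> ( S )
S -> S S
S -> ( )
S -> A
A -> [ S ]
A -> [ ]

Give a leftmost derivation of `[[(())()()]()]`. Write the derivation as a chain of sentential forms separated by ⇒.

S ⇒ A   [S -> A]
A ⇒ [S]   [A -> [ S ]]
[S] ⇒ [SS]   [S -> S S]
[SS] ⇒ [AS]   [S -> A]
[AS] ⇒ [[S]S]   [A -> [ S ]]
[[S]S] ⇒ [[SS]S]   [S -> S S]
[[SS]S] ⇒ [[SSS]S]   [S -> S S]
[[SSS]S] ⇒ [[(S)SS]S]   [S -> ( S )]
[[(S)SS]S] ⇒ [[(())SS]S]   [S -> ( )]
[[(())SS]S] ⇒ [[(())()S]S]   [S -> ( )]
[[(())()S]S] ⇒ [[(())()()]S]   [S -> ( )]
[[(())()()]S] ⇒ [[(())()()]()]   [S -> ( )]

S⇒A⇒[S]⇒[SS]⇒[AS]⇒[[S]S]⇒[[SS]S]⇒[[SSS]S]⇒[[(S)SS]S]⇒[[(())SS]S]⇒[[(())()S]S]⇒[[(())()()]S]⇒[[(())()()]()]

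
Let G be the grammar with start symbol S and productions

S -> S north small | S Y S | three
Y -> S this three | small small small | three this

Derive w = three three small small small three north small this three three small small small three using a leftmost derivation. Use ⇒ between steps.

S ⇒ S Y S ⇒ S Y S Y S ⇒ three Y S Y S ⇒ three S this three S Y S ⇒ three S north small this three S Y S ⇒ three S Y S north small this three S Y S ⇒ three three Y S north small this three S Y S ⇒ three three small small small S north small this three S Y S ⇒ three three small small small three north small this three S Y S ⇒ three three small small small three north small this three three Y S ⇒ three three small small small three north small this three three small small small S ⇒ three three small small small three north small this three three small small small three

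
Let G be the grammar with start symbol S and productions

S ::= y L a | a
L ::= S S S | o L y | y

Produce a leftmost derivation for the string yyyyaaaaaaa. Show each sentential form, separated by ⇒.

S ⇒ yLa ⇒ ySSSa ⇒ yyLaSSa ⇒ yySSSaSSa ⇒ yyyLaSSaSSa ⇒ yyyyaSSaSSa ⇒ yyyyaaSaSSa ⇒ yyyyaaaaSSa ⇒ yyyyaaaaaSa ⇒ yyyyaaaaaaa

S ⇒ yLa   [S ::= y L a]
yLa ⇒ ySSSa   [L ::= S S S]
ySSSa ⇒ yyLaSSa   [S ::= y L a]
yyLaSSa ⇒ yySSSaSSa   [L ::= S S S]
yySSSaSSa ⇒ yyyLaSSaSSa   [S ::= y L a]
yyyLaSSaSSa ⇒ yyyyaSSaSSa   [L ::= y]
yyyyaSSaSSa ⇒ yyyyaaSaSSa   [S ::= a]
yyyyaaSaSSa ⇒ yyyyaaaaSSa   [S ::= a]
yyyyaaaaSSa ⇒ yyyyaaaaaSa   [S ::= a]
yyyyaaaaaSa ⇒ yyyyaaaaaaa   [S ::= a]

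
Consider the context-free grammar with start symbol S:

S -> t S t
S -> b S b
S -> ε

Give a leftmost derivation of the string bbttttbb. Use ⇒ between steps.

S ⇒ bSb   [S -> b S b]
bSb ⇒ bbSbb   [S -> b S b]
bbSbb ⇒ bbtStbb   [S -> t S t]
bbtStbb ⇒ bbttSttbb   [S -> t S t]
bbttSttbb ⇒ bbttttbb   [S -> ε]

S ⇒ bSb ⇒ bbSbb ⇒ bbtStbb ⇒ bbttSttbb ⇒ bbttttbb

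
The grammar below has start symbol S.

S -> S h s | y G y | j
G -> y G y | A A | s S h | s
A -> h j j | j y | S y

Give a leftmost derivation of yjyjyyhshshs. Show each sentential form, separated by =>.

S => Shs => Shshs => Shshshs => yGyhshshs => yAAyhshshs => yjyAyhshshs => yjyjyyhshshs

S => Shs   [S -> S h s]
Shs => Shshs   [S -> S h s]
Shshs => Shshshs   [S -> S h s]
Shshshs => yGyhshshs   [S -> y G y]
yGyhshshs => yAAyhshshs   [G -> A A]
yAAyhshshs => yjyAyhshshs   [A -> j y]
yjyAyhshshs => yjyjyyhshshs   [A -> j y]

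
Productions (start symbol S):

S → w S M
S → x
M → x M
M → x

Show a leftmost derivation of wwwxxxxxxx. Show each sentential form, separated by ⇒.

S ⇒ wSM   [S → w S M]
wSM ⇒ wwSMM   [S → w S M]
wwSMM ⇒ wwwSMMM   [S → w S M]
wwwSMMM ⇒ wwwxMMM   [S → x]
wwwxMMM ⇒ wwwxxMMM   [M → x M]
wwwxxMMM ⇒ wwwxxxMMM   [M → x M]
wwwxxxMMM ⇒ wwwxxxxMMM   [M → x M]
wwwxxxxMMM ⇒ wwwxxxxxMM   [M → x]
wwwxxxxxMM ⇒ wwwxxxxxxM   [M → x]
wwwxxxxxxM ⇒ wwwxxxxxxx   [M → x]

S ⇒ wSM ⇒ wwSMM ⇒ wwwSMMM ⇒ wwwxMMM ⇒ wwwxxMMM ⇒ wwwxxxMMM ⇒ wwwxxxxMMM ⇒ wwwxxxxxMM ⇒ wwwxxxxxxM ⇒ wwwxxxxxxx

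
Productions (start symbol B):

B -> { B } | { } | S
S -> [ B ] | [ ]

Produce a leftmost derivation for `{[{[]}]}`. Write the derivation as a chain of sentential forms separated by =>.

B => {B} => {S} => {[B]} => {[{B}]} => {[{S}]} => {[{[]}]}

B => {B}   [B -> { B }]
{B} => {S}   [B -> S]
{S} => {[B]}   [S -> [ B ]]
{[B]} => {[{B}]}   [B -> { B }]
{[{B}]} => {[{S}]}   [B -> S]
{[{S}]} => {[{[]}]}   [S -> [ ]]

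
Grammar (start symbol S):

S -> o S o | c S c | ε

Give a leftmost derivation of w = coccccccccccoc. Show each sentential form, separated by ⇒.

S ⇒ cSc ⇒ coSoc ⇒ cocScoc ⇒ coccSccoc ⇒ cocccScccoc ⇒ coccccSccccoc ⇒ cocccccScccccoc ⇒ coccccccccccoc

S ⇒ cSc   [S -> c S c]
cSc ⇒ coSoc   [S -> o S o]
coSoc ⇒ cocScoc   [S -> c S c]
cocScoc ⇒ coccSccoc   [S -> c S c]
coccSccoc ⇒ cocccScccoc   [S -> c S c]
cocccScccoc ⇒ coccccSccccoc   [S -> c S c]
coccccSccccoc ⇒ cocccccScccccoc   [S -> c S c]
cocccccScccccoc ⇒ coccccccccccoc   [S -> ε]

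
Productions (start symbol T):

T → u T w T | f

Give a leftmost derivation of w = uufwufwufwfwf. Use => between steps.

T => uTwT   [T → u T w T]
uTwT => uuTwTwT   [T → u T w T]
uuTwTwT => uufwTwT   [T → f]
uufwTwT => uufwuTwTwT   [T → u T w T]
uufwuTwTwT => uufwufwTwT   [T → f]
uufwufwTwT => uufwufwuTwTwT   [T → u T w T]
uufwufwuTwTwT => uufwufwufwTwT   [T → f]
uufwufwufwTwT => uufwufwufwfwT   [T → f]
uufwufwufwfwT => uufwufwufwfwf   [T → f]

T=>uTwT=>uuTwTwT=>uufwTwT=>uufwuTwTwT=>uufwufwTwT=>uufwufwuTwTwT=>uufwufwufwTwT=>uufwufwufwfwT=>uufwufwufwfwf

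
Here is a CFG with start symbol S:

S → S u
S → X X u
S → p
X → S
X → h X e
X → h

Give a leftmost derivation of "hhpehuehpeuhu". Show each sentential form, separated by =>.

S => XXu   [S → X X u]
XXu => SXu   [X → S]
SXu => XXuXu   [S → X X u]
XXuXu => hXeXuXu   [X → h X e]
hXeXuXu => hSeXuXu   [X → S]
hSeXuXu => hXXueXuXu   [S → X X u]
hXXueXuXu => hhXeXueXuXu   [X → h X e]
hhXeXueXuXu => hhSeXueXuXu   [X → S]
hhSeXueXuXu => hhpeXueXuXu   [S → p]
hhpeXueXuXu => hhpehueXuXu   [X → h]
hhpehueXuXu => hhpehuehXeuXu   [X → h X e]
hhpehuehXeuXu => hhpehuehSeuXu   [X → S]
hhpehuehSeuXu => hhpehuehpeuXu   [S → p]
hhpehuehpeuXu => hhpehuehpeuhu   [X → h]

S => XXu => SXu => XXuXu => hXeXuXu => hSeXuXu => hXXueXuXu => hhXeXueXuXu => hhSeXueXuXu => hhpeXueXuXu => hhpehueXuXu => hhpehuehXeuXu => hhpehuehSeuXu => hhpehuehpeuXu => hhpehuehpeuhu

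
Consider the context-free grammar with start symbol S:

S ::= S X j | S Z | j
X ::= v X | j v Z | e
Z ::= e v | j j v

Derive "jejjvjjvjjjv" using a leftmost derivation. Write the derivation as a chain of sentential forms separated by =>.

S=>SZ=>SXjZ=>SXjXjZ=>jXjXjZ=>jejXjZ=>jejjvZjZ=>jejjvjjvjZ=>jejjvjjvjjjv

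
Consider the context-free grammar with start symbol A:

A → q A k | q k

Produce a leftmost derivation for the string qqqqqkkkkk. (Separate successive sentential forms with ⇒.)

A ⇒ qAk ⇒ qqAkk ⇒ qqqAkkk ⇒ qqqqAkkkk ⇒ qqqqqkkkkk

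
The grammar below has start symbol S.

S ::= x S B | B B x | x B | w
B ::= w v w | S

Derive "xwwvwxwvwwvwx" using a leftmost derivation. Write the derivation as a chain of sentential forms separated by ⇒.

S ⇒ BBx ⇒ SBx ⇒ xSBBx ⇒ xBBxBBx ⇒ xSBxBBx ⇒ xwBxBBx ⇒ xwwvwxBBx ⇒ xwwvwxwvwBx ⇒ xwwvwxwvwwvwx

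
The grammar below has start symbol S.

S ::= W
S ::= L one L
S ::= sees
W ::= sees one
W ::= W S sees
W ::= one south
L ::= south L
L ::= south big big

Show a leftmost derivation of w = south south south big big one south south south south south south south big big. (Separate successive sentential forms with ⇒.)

S ⇒ L one L ⇒ south L one L ⇒ south south L one L ⇒ south south south big big one L ⇒ south south south big big one south L ⇒ south south south big big one south south L ⇒ south south south big big one south south south L ⇒ south south south big big one south south south south L ⇒ south south south big big one south south south south south L ⇒ south south south big big one south south south south south south L ⇒ south south south big big one south south south south south south south big big

S ⇒ L one L   [S ::= L one L]
L one L ⇒ south L one L   [L ::= south L]
south L one L ⇒ south south L one L   [L ::= south L]
south south L one L ⇒ south south south big big one L   [L ::= south big big]
south south south big big one L ⇒ south south south big big one south L   [L ::= south L]
south south south big big one south L ⇒ south south south big big one south south L   [L ::= south L]
south south south big big one south south L ⇒ south south south big big one south south south L   [L ::= south L]
south south south big big one south south south L ⇒ south south south big big one south south south south L   [L ::= south L]
south south south big big one south south south south L ⇒ south south south big big one south south south south south L   [L ::= south L]
south south south big big one south south south south south L ⇒ south south south big big one south south south south south south L   [L ::= south L]
south south south big big one south south south south south south L ⇒ south south south big big one south south south south south south south big big   [L ::= south big big]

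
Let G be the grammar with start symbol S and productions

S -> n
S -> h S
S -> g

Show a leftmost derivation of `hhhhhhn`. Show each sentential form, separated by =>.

S=>hS=>hhS=>hhhS=>hhhhS=>hhhhhS=>hhhhhhS=>hhhhhhn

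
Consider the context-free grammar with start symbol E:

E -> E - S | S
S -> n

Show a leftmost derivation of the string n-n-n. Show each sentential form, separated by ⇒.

E⇒E-S⇒E-S-S⇒S-S-S⇒n-S-S⇒n-n-S⇒n-n-n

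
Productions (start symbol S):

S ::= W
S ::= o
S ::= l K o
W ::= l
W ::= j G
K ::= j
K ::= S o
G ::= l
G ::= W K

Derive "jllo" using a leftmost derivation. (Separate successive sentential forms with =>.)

S => W => jG => jWK => jlK => jlSo => jlWo => jllo

S => W   [S ::= W]
W => jG   [W ::= j G]
jG => jWK   [G ::= W K]
jWK => jlK   [W ::= l]
jlK => jlSo   [K ::= S o]
jlSo => jlWo   [S ::= W]
jlWo => jllo   [W ::= l]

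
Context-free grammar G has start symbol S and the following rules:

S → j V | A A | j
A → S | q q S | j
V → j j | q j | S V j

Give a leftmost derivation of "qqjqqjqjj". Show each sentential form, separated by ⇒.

S⇒AA⇒qqSA⇒qqjA⇒qqjqqS⇒qqjqqAA⇒qqjqqSA⇒qqjqqjVA⇒qqjqqjqjA⇒qqjqqjqjj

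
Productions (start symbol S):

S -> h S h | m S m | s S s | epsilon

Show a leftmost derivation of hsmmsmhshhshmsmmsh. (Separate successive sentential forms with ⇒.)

S ⇒ hSh   [S -> h S h]
hSh ⇒ hsSsh   [S -> s S s]
hsSsh ⇒ hsmSmsh   [S -> m S m]
hsmSmsh ⇒ hsmmSmmsh   [S -> m S m]
hsmmSmmsh ⇒ hsmmsSsmmsh   [S -> s S s]
hsmmsSsmmsh ⇒ hsmmsmSmsmmsh   [S -> m S m]
hsmmsmSmsmmsh ⇒ hsmmsmhShmsmmsh   [S -> h S h]
hsmmsmhShmsmmsh ⇒ hsmmsmhsSshmsmmsh   [S -> s S s]
hsmmsmhsSshmsmmsh ⇒ hsmmsmhshShshmsmmsh   [S -> h S h]
hsmmsmhshShshmsmmsh ⇒ hsmmsmhshhshmsmmsh   [S -> epsilon]

S ⇒ hSh ⇒ hsSsh ⇒ hsmSmsh ⇒ hsmmSmmsh ⇒ hsmmsSsmmsh ⇒ hsmmsmSmsmmsh ⇒ hsmmsmhShmsmmsh ⇒ hsmmsmhsSshmsmmsh ⇒ hsmmsmhshShshmsmmsh ⇒ hsmmsmhshhshmsmmsh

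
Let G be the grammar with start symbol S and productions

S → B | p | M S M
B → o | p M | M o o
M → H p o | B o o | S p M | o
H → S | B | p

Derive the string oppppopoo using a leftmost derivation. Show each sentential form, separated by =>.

S => MSM   [S → M S M]
MSM => oSM   [M → o]
oSM => oBM   [S → B]
oBM => opMM   [B → p M]
opMM => opHpoM   [M → H p o]
opHpoM => opBpoM   [H → B]
opBpoM => oppMpoM   [B → p M]
oppMpoM => oppHpopoM   [M → H p o]
oppHpopoM => oppppopoM   [H → p]
oppppopoM => oppppopoo   [M → o]

S=>MSM=>oSM=>oBM=>opMM=>opHpoM=>opBpoM=>oppMpoM=>oppHpopoM=>oppppopoM=>oppppopoo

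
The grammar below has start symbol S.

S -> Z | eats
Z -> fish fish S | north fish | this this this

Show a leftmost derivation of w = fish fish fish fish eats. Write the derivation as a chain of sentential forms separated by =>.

S => Z => fish fish S => fish fish Z => fish fish fish fish S => fish fish fish fish eats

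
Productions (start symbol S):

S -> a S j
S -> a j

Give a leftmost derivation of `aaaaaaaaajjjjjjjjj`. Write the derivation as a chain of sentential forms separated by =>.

S => aSj   [S -> a S j]
aSj => aaSjj   [S -> a S j]
aaSjj => aaaSjjj   [S -> a S j]
aaaSjjj => aaaaSjjjj   [S -> a S j]
aaaaSjjjj => aaaaaSjjjjj   [S -> a S j]
aaaaaSjjjjj => aaaaaaSjjjjjj   [S -> a S j]
aaaaaaSjjjjjj => aaaaaaaSjjjjjjj   [S -> a S j]
aaaaaaaSjjjjjjj => aaaaaaaaSjjjjjjjj   [S -> a S j]
aaaaaaaaSjjjjjjjj => aaaaaaaaajjjjjjjjj   [S -> a j]

S => aSj => aaSjj => aaaSjjj => aaaaSjjjj => aaaaaSjjjjj => aaaaaaSjjjjjj => aaaaaaaSjjjjjjj => aaaaaaaaSjjjjjjjj => aaaaaaaaajjjjjjjjj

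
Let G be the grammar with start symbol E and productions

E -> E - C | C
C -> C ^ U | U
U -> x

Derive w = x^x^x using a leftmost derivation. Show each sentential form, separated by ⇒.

E⇒C⇒C^U⇒C^U^U⇒U^U^U⇒x^U^U⇒x^x^U⇒x^x^x

E ⇒ C   [E -> C]
C ⇒ C^U   [C -> C ^ U]
C^U ⇒ C^U^U   [C -> C ^ U]
C^U^U ⇒ U^U^U   [C -> U]
U^U^U ⇒ x^U^U   [U -> x]
x^U^U ⇒ x^x^U   [U -> x]
x^x^U ⇒ x^x^x   [U -> x]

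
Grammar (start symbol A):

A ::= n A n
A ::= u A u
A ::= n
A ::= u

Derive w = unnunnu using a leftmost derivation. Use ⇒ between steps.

A ⇒ uAu   [A ::= u A u]
uAu ⇒ unAnu   [A ::= n A n]
unAnu ⇒ unnAnnu   [A ::= n A n]
unnAnnu ⇒ unnunnu   [A ::= u]

A⇒uAu⇒unAnu⇒unnAnnu⇒unnunnu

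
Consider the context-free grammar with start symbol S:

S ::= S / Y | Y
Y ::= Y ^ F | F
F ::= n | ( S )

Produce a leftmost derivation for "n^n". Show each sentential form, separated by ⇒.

S ⇒ Y ⇒ Y^F ⇒ F^F ⇒ n^F ⇒ n^n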